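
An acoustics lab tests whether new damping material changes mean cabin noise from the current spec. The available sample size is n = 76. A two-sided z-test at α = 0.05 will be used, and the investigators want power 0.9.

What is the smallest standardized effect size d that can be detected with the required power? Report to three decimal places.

d ≈ 0.372

Required noncentrality: δ = z_{0.025} + z_{0.10} = 1.960 + 1.282 = 3.242.
(The second rejection-region term Φ(−δ − z_{α/2}) is negligible and dropped.)
δ = d·√n ⇒ d = δ/√n = 3.242/√76 = 0.3718.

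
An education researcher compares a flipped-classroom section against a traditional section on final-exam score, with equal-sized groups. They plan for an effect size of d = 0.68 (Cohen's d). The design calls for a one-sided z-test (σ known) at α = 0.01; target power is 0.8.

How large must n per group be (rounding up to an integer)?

Set Φ(δ − 2.326) = 0.8; then δ − 2.326 = Φ⁻¹(0.8) = 0.842, giving δ = 3.168.
δ = d·√(n/2) ⇒ n = 2(δ/d)² = 2 × (3.168 / 0.68)² = 43.41.
Round up to the next whole unit.

n = 44 per group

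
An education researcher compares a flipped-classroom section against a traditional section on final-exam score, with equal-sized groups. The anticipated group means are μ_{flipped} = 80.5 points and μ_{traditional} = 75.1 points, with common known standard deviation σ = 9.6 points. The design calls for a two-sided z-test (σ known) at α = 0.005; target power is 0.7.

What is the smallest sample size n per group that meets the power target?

Standardized effect: d = |μ_{flipped} − μ_{traditional}| / σ = |80.5 − 75.1| / 9.6 = 0.5625
For power 0.7 need Φ(δ − z_{0.0025}) = 0.7, so δ = z_{0.0025} + z_{0.30} = 2.807 + 0.524 = 3.331.
(The Φ(−δ − z_{α/2}) term is vanishingly small for δ > 0 and is dropped in the standard sample-size formula.)
δ = d·√(n/2) ⇒ n = 2(δ/d)² = 2 × (3.331 / 0.5625)² = 70.15.
Rounding up, n = 71 per group.

n = 71 per group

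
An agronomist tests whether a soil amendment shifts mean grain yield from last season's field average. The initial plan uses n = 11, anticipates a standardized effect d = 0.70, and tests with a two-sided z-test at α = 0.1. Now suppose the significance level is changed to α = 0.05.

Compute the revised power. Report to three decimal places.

Power ≈ 0.641

δ = d·√n = 0.70 × √11 = 2.3216 (unchanged). New critical value: z_{0.025} = 1.960.
Revised power = Φ(δ − 1.960) + Φ(−δ − 1.960) = Φ(0.362) + Φ(-4.282) = 0.6412 + 0.0000 = 0.6412.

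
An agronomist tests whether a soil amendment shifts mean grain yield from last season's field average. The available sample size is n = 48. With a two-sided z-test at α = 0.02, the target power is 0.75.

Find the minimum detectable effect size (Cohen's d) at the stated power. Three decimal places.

Need Φ(δ − 2.326) = 0.75, so δ = 2.326 + 0.674 = 3.001.
(Lower-tail contribution to power is negligible for δ > 0.)
δ = d·√n ⇒ d = δ/√n = 3.001/√48 = 0.4331.

d ≈ 0.433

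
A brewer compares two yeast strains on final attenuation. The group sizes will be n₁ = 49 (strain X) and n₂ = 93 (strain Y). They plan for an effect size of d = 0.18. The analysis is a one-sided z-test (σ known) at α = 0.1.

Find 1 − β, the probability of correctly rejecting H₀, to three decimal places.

Power ≈ 0.397

Noncentrality parameter: δ = d / √(1/n₁ + 1/n₂) = 0.18 / √(1/49 + 1/93) = 1.0197
Critical value for a one-sided test at α = 0.1: z_α = 1.282.
Power = Φ(δ − 1.282) = Φ(-0.262) = 0.3967.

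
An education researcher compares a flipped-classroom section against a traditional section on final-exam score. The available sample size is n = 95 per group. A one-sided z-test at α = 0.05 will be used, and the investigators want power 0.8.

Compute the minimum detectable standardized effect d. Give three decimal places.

d ≈ 0.361

Required noncentrality: δ = z_{0.05} + z_{0.20} = 1.645 + 0.842 = 2.486.
δ = d·√(n/2) ⇒ d = δ/√(n/2) = 2.486/√(95/2) = 0.3608.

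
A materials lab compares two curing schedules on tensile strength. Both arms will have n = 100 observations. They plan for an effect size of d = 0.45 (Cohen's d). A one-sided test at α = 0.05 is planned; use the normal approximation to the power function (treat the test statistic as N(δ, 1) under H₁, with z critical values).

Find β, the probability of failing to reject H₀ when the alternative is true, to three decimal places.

β ≈ 0.062

Noncentrality parameter: δ = d·√(n/2) = 0.45 × √(100/2) = 3.1820
Critical value for a one-sided test at α = 0.05: z_α = 1.645.
Power = Φ(δ − 1.645) = Φ(1.537) = 0.9379.
Type II error: β = 1 − power = 1 − 0.9379 = 0.0621.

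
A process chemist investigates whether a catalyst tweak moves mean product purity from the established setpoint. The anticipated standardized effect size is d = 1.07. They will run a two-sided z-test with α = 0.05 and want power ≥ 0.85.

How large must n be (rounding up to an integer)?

n = 8

For power 0.85 need Φ(δ − z_{0.025}) = 0.85, so δ = z_{0.025} + z_{0.15} = 1.960 + 1.036 = 2.996.
(The Φ(−δ − z_{α/2}) term is vanishingly small for δ > 0 and is dropped in the standard sample-size formula.)
δ = d·√n ⇒ n = (δ/d)² = (2.996 / 1.07)² = 7.84.
Rounding up, n = 8.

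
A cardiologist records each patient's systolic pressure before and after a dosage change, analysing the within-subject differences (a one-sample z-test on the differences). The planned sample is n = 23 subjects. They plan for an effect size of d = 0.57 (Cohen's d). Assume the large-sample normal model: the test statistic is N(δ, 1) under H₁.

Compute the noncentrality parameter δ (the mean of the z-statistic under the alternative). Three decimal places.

δ ≈ 2.734

δ = d·√n = 0.57 × √23 = 2.7336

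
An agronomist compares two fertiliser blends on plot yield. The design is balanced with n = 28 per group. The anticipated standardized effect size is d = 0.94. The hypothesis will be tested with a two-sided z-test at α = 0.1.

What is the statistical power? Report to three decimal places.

Noncentrality parameter: δ = d·√(n/2) = 0.94 × √(28/2) = 3.5172
Critical value for a two-sided test at α = 0.1: z_{α/2} = 1.645.
Power = Φ(δ − 1.645) + Φ(−δ − 1.645) = Φ(1.872) + Φ(-5.162) = 0.9694 + 0.0000 = 0.9694.

Power ≈ 0.969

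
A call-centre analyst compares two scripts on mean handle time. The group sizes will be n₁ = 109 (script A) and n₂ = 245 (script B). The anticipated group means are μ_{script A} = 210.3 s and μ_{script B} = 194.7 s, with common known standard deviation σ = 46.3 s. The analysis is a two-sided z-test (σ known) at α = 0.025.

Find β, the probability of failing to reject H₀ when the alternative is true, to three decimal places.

β ≈ 0.247

Standardized effect: d = |μ_{script A} − μ_{script B}| / σ = |210.3 − 194.7| / 46.3 = 0.3369
Noncentrality parameter: δ = d / √(1/n₁ + 1/n₂) = 0.3369 / √(1/109 + 1/245) = 2.9264
Critical value for a two-sided test at α = 0.025: z_{α/2} = 2.241.
Power = Φ(δ − 2.241) + Φ(−δ − 2.241) = Φ(0.685) + Φ(-5.168) = 0.7533 + 0.0000 = 0.7533.
Type II error: β = 1 − power = 1 − 0.7533 = 0.2467.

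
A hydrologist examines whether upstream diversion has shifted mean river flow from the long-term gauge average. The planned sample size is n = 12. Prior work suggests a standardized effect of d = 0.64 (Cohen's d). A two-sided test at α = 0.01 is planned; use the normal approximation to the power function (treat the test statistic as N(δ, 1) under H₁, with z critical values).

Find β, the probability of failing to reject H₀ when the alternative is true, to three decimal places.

β ≈ 0.640

Noncentrality parameter: δ = d·√n = 0.64 × √12 = 2.2170
Critical value for a two-sided test at α = 0.01: z_{α/2} = 2.576.
Power = Φ(δ − 2.576) + Φ(−δ − 2.576) = Φ(-0.359) + Φ(-4.793) = 0.3599 + 0.0000 = 0.3599.
Type II error: β = 1 − power = 1 − 0.3599 = 0.6401.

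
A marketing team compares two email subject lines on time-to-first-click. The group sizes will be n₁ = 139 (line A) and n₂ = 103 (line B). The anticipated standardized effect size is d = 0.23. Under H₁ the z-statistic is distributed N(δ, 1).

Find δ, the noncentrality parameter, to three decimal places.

δ ≈ 1.769

The noncentrality parameter scales effect size by the design's sample-size factor: δ = d / √(1/n₁ + 1/n₂) = 0.23 / √(1/139 + 1/103) = 1.7691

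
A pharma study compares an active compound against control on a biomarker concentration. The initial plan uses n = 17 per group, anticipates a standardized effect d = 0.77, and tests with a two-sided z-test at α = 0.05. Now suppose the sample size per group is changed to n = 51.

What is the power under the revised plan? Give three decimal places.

Power ≈ 0.973

With n = 51 per group: δ = d·√(n/2) = 0.77 × √(51/2) = 3.8883. Critical value z_{0.025} = 1.960.
Revised power = Φ(δ − 1.960) + Φ(−δ − 1.960) = Φ(1.928) + Φ(-5.848) = 0.9731 + 0.0000 = 0.9731.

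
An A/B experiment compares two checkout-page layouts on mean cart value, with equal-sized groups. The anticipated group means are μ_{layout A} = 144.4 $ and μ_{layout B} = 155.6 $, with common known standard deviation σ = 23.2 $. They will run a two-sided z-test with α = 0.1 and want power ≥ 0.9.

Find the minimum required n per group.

Standardized effect: d = |μ_{layout A} − μ_{layout B}| / σ = |144.4 − 155.6| / 23.2 = 0.4828
Set Φ(δ − 1.645) = 0.9; then δ − 1.645 = Φ⁻¹(0.9) = 1.282, giving δ = 2.926.
(Ignoring the negligible lower-tail rejection probability gives the usual closed-form inversion.)
δ = d·√(n/2) ⇒ n = 2(δ/d)² = 2 × (2.926 / 0.4828)² = 73.49.
Round up to the next whole unit.

n = 74 per group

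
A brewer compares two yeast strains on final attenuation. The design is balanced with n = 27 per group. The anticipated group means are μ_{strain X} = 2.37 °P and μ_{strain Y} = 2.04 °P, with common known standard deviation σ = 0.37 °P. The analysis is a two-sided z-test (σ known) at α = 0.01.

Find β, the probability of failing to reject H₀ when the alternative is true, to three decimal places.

Standardized effect: d = |μ_{strain X} − μ_{strain Y}| / σ = |2.37 − 2.04| / 0.37 = 0.8919
Noncentrality parameter: δ = d·√(n/2) = 0.8919 × √(27/2) = 3.2770
Two-sided α = 0.01 → critical value z_{0.005} = 2.576.
Power = Φ(δ − 2.576) + Φ(−δ − 2.576) = Φ(0.701) + Φ(-5.853) = 0.7584 + 0.0000 = 0.7584.
Type II error: β = 1 − power = 1 − 0.7584 = 0.2416.

β ≈ 0.242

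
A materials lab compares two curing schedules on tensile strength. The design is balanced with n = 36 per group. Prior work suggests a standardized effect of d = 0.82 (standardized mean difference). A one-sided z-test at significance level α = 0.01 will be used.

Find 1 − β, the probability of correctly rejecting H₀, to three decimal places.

Power ≈ 0.875

Noncentrality parameter: δ = d·√(n/2) = 0.82 × √(36/2) = 3.4790
Critical value for a one-sided test at α = 0.01: z_α = 2.326.
Power = P(Z > 2.326 − δ) = Φ(1.153) = 0.8755.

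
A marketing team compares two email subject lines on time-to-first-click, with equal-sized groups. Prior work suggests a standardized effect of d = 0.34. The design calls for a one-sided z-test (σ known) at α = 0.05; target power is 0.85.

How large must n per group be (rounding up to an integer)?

Set Φ(δ − 1.645) = 0.85; then δ − 1.645 = Φ⁻¹(0.85) = 1.036, giving δ = 2.681.
δ = d·√(n/2) ⇒ n = 2(δ/d)² = 2 × (2.681 / 0.34)² = 124.38.
Round up to the next whole unit.

n = 125 per group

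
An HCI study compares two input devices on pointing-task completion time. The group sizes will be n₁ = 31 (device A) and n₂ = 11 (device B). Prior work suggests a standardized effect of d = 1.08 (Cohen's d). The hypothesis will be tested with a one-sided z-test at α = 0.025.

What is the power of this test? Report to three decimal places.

Power ≈ 0.868

Noncentrality parameter: δ = d / √(1/n₁ + 1/n₂) = 1.08 / √(1/31 + 1/11) = 3.0773
One-sided α = 0.025 → critical value z_{0.025} = 1.960.
Power = P(Z > 1.960 − δ) = Φ(1.117) = 0.8681.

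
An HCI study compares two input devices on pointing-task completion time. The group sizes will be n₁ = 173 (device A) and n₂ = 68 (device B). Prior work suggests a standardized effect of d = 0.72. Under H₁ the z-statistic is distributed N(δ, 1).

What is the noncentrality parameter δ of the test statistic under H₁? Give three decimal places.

δ = d / √(1/n₁ + 1/n₂) = 0.72 / √(1/173 + 1/68) = 5.0304

δ ≈ 5.030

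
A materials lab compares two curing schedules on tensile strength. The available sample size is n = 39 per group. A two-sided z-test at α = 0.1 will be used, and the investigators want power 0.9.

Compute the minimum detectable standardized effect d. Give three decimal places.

d ≈ 0.663

Required noncentrality: δ = z_{0.05} + z_{0.10} = 1.645 + 1.282 = 2.926.
(Lower-tail contribution to power is negligible for δ > 0.)
δ = d·√(n/2) ⇒ d = δ/√(n/2) = 2.926/√(39/2) = 0.6627.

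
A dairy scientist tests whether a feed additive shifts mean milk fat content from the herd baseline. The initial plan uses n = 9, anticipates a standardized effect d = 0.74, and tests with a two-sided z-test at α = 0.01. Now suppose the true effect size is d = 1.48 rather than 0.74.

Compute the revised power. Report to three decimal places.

Power ≈ 0.969

With d = 1.48: δ = d·√n = 1.48 × √9 = 4.4400. Critical value z_{0.005} = 2.576.
Revised power = Φ(δ − 2.576) + Φ(−δ − 2.576) = Φ(1.864) + Φ(-7.016) = 0.9689 + 0.0000 = 0.9689.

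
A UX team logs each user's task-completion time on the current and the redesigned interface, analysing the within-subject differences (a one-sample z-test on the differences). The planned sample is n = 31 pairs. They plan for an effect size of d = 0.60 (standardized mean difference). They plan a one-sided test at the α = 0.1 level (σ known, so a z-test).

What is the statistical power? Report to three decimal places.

Power ≈ 0.980

Noncentrality parameter: δ = d·√n = 0.60 × √31 = 3.3407
One-sided α = 0.1 → critical value z_{0.1} = 1.282.
Power = Φ(δ − 1.282) = Φ(2.059) = 0.9803.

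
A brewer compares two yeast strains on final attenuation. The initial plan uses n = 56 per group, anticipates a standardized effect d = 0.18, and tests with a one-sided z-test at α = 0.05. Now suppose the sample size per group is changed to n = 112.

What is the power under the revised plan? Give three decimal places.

With n = 112 per group: δ = d·√(n/2) = 0.18 × √(112/2) = 1.3470. Critical value z_{0.05} = 1.645.
Revised power = P(Z > 1.645 − δ) = Φ(-0.298) = 0.3829.

Power ≈ 0.383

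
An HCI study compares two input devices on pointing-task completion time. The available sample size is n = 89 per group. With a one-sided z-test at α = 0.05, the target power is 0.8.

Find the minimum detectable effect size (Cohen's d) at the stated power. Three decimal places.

Required noncentrality: δ = z_{0.05} + z_{0.20} = 1.645 + 0.842 = 2.486.
δ = d·√(n/2) ⇒ d = δ/√(n/2) = 2.486/√(89/2) = 0.3727.

d ≈ 0.373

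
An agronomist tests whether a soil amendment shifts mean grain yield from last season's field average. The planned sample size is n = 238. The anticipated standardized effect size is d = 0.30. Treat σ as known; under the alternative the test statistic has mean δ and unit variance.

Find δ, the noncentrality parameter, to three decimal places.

δ ≈ 4.628

The noncentrality parameter scales effect size by the design's sample-size factor: δ = d·√n = 0.30 × √238 = 4.6282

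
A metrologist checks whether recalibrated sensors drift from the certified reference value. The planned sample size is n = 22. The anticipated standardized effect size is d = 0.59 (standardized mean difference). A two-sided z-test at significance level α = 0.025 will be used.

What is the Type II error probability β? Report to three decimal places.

Noncentrality parameter: δ = d·√n = 0.59 × √22 = 2.7673
Critical value for a two-sided test at α = 0.025: z_{α/2} = 2.241.
Power = Φ(δ − 2.241) + Φ(−δ − 2.241) = Φ(0.526) + Φ(-5.009) = 0.7005 + 0.0000 = 0.7005.
Type II error: β = 1 − power = 1 − 0.7005 = 0.2995.

β ≈ 0.299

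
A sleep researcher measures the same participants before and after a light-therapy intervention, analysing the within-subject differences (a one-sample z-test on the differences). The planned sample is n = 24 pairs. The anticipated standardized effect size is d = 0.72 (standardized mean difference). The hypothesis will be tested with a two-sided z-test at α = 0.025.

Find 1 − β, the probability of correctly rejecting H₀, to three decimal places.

Power ≈ 0.901

Noncentrality parameter: δ = d·√n = 0.72 × √24 = 3.5273
Two-sided α = 0.025 → critical value z_{0.0125} = 2.241.
Power = Φ(δ − 2.241) + Φ(−δ − 2.241) = Φ(1.286) + Φ(-5.769) = 0.9008 + 0.0000 = 0.9008.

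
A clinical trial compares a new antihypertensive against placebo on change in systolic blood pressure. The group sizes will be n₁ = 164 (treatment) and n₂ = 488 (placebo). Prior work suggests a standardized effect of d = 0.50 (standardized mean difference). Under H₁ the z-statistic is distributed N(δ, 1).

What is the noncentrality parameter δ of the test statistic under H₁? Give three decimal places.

δ ≈ 5.540

The noncentrality parameter scales effect size by the design's sample-size factor: δ = d / √(1/n₁ + 1/n₂) = 0.50 / √(1/164 + 1/488) = 5.5396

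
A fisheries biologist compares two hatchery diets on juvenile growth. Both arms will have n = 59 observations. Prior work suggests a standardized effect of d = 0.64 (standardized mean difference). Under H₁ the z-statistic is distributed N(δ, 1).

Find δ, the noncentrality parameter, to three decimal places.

δ ≈ 3.476

δ = d·√(n/2) = 0.64 × √(59/2) = 3.4761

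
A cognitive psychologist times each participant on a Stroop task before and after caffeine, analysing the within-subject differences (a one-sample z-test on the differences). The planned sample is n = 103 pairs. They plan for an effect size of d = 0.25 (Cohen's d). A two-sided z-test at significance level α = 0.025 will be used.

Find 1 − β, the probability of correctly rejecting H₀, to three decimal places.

Power ≈ 0.616

Noncentrality parameter: λ = d·√n = 0.25 × √103 = 2.5372
Two-sided α = 0.025 → critical value z_{0.0125} = 2.241.
Power = Φ(λ − 2.241) + Φ(−λ − 2.241) = Φ(0.296) + Φ(-4.779) = 0.6163 + 0.0000 = 0.6163.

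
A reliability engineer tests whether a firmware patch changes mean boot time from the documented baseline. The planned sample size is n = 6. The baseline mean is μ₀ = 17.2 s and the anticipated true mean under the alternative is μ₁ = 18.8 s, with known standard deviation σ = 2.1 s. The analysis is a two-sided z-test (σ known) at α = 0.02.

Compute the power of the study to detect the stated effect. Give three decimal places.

Power ≈ 0.323

Standardized effect: d = |μ₁ − μ₀| / σ = |18.8 − 17.2| / 2.1 = 0.7619
Noncentrality parameter: δ = d·√n = 0.7619 × √6 = 1.8663
Two-sided α = 0.02 → critical value z_{0.01} = 2.326.
Power = Φ(δ − 2.326) + Φ(−δ − 2.326) = Φ(-0.460) + Φ(-4.193) = 0.3227 + 0.0000 = 0.3227.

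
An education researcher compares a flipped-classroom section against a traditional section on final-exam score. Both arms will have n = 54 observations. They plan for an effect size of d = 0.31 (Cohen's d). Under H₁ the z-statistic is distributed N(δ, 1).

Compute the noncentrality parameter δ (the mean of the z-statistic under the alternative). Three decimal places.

δ = d·√(n/2) = 0.31 × √(54/2) = 1.6108

δ ≈ 1.611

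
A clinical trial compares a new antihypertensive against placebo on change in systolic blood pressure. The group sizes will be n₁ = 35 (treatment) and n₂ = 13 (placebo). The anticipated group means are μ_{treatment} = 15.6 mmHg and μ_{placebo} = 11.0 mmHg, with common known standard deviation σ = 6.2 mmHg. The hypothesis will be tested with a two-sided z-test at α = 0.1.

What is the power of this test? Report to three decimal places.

Standardized effect: d = |μ_{treatment} − μ_{placebo}| / σ = |15.6 − 11.0| / 6.2 = 0.7419
Noncentrality parameter: λ = d / √(1/n₁ + 1/n₂) = 0.7419 / √(1/35 + 1/13) = 2.2843
Critical value for a two-sided test at α = 0.1: z_{α/2} = 1.645.
Power = Φ(λ − 1.645) + Φ(−λ − 1.645) = Φ(0.639) + Φ(-3.929) = 0.7387 + 0.0000 = 0.7388.

Power ≈ 0.739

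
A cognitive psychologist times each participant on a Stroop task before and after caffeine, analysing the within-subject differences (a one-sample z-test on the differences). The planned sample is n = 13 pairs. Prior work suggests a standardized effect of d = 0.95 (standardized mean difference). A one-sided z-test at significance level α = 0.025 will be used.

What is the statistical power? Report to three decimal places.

Power ≈ 0.929

Noncentrality parameter: δ = d·√n = 0.95 × √13 = 3.4253
Critical value for a one-sided test at α = 0.025: z_α = 1.960.
Power = P(Z > 1.960 − δ) = Φ(1.465) = 0.9286.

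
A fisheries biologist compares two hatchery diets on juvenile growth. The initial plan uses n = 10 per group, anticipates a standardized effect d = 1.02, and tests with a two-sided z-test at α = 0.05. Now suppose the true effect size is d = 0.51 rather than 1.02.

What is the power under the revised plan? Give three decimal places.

Power ≈ 0.207

With d = 0.51: δ = d·√(n/2) = 0.51 × √(10/2) = 1.1404. Critical value z_{0.025} = 1.960.
Revised power = Φ(δ − 1.960) + Φ(−δ − 1.960) = Φ(-0.820) + Φ(-3.100) = 0.2062 + 0.0010 = 0.2072.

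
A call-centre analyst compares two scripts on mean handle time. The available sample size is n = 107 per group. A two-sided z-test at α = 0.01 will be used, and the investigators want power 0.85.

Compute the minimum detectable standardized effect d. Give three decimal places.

d ≈ 0.494

Required noncentrality: δ = z_{0.005} + z_{0.15} = 2.576 + 1.036 = 3.612.
(Lower-tail contribution to power is negligible for δ > 0.)
δ = d·√(n/2) ⇒ d = δ/√(n/2) = 3.612/√(107/2) = 0.4939.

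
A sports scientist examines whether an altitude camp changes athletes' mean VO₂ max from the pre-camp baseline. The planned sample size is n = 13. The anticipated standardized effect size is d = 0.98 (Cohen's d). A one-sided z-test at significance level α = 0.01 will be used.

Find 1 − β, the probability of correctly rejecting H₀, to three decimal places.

Power ≈ 0.886

Noncentrality parameter: λ = d·√n = 0.98 × √13 = 3.5334
Critical value for a one-sided test at α = 0.01: z_α = 2.326.
Power = Φ(λ − 2.326) = Φ(1.207) = 0.8863.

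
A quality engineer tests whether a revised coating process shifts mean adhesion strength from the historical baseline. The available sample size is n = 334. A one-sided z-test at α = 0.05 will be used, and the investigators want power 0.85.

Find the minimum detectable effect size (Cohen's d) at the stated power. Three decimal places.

d ≈ 0.147

Required noncentrality: δ = z_{0.05} + z_{0.15} = 1.645 + 1.036 = 2.681.
δ = d·√n ⇒ d = δ/√n = 2.681/√334 = 0.1467.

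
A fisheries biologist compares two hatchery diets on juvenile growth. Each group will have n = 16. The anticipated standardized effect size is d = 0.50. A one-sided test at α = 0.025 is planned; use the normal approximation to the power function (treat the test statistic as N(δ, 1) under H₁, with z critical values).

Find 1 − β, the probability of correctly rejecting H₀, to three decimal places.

Power ≈ 0.293

Noncentrality parameter: δ = d·√(n/2) = 0.50 × √(16/2) = 1.4142
One-sided α = 0.025 → critical value z_{0.025} = 1.960.
Power = Φ(δ − 1.960) = Φ(-0.546) = 0.2926.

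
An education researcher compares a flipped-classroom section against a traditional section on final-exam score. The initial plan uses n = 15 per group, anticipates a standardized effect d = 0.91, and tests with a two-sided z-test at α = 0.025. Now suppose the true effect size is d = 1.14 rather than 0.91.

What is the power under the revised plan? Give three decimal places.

Power ≈ 0.811

With d = 1.14: δ = d·√(n/2) = 1.14 × √(15/2) = 3.1220. Critical value z_{0.0125} = 2.241.
Revised power = Φ(δ − 2.241) + Φ(−δ − 2.241) = Φ(0.881) + Φ(-5.363) = 0.8107 + 0.0000 = 0.8107.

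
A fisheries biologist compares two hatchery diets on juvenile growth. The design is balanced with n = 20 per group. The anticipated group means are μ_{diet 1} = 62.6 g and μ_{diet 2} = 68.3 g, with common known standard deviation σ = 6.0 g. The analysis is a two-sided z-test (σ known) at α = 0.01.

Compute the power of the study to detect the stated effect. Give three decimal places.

Power ≈ 0.666

Standardized effect: d = |μ_{diet 1} − μ_{diet 2}| / σ = |62.6 − 68.3| / 6.0 = 0.9500
Noncentrality parameter: δ = d·√(n/2) = 0.9500 × √(20/2) = 3.0042
Critical value for a two-sided test at α = 0.01: z_{α/2} = 2.576.
Power = Φ(δ − 2.576) + Φ(−δ − 2.576) = Φ(0.428) + Φ(-5.580) = 0.6658 + 0.0000 = 0.6658.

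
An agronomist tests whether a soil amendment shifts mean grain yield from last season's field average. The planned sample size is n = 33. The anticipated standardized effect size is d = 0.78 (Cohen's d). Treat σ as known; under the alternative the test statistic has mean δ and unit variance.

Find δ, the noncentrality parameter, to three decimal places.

δ ≈ 4.481

δ = d·√n = 0.78 × √33 = 4.4808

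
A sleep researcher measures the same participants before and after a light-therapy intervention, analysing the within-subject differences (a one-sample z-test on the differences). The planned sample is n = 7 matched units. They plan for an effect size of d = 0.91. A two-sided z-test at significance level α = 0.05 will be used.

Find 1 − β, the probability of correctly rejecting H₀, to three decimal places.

Power ≈ 0.673

Noncentrality parameter: δ = d·√n = 0.91 × √7 = 2.4076
Two-sided α = 0.05 → critical value z_{0.025} = 1.960.
Power = Φ(δ − 1.960) + Φ(−δ − 1.960) = Φ(0.448) + Φ(-4.368) = 0.6728 + 0.0000 = 0.6728.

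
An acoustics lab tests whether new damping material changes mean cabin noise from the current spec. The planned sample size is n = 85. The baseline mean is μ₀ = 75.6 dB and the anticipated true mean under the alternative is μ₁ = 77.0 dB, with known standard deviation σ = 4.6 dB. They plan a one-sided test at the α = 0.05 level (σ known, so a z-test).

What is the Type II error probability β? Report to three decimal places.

Standardized effect: d = |μ₁ − μ₀| / σ = |77.0 − 75.6| / 4.6 = 0.3043
Noncentrality parameter: δ = d·√n = 0.3043 × √85 = 2.8059
One-sided α = 0.05 → critical value z_{0.05} = 1.645.
Power = P(Z > 1.645 − δ) = Φ(1.161) = 0.8772.
Type II error: β = 1 − power = 1 − 0.8772 = 0.1228.

β ≈ 0.123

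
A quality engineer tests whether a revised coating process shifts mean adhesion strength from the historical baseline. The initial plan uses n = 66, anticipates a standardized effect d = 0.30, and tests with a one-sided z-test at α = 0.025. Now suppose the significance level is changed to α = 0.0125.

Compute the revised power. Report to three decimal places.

δ = d·√n = 0.30 × √66 = 2.4372 (unchanged). New critical value: z_{0.0125} = 2.241.
Revised power = P(Z > 2.241 − δ) = Φ(0.196) = 0.5776.

Power ≈ 0.578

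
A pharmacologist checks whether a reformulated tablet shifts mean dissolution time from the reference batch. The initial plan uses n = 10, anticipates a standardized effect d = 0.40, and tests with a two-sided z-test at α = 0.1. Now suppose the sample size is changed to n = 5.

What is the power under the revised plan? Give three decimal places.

With n = 5: δ = d·√n = 0.40 × √5 = 0.8944. Critical value z_{0.05} = 1.645.
Revised power = Φ(δ − 1.645) + Φ(−δ − 1.645) = Φ(-0.750) + Φ(-2.539) = 0.2265 + 0.0056 = 0.2321.

Power ≈ 0.232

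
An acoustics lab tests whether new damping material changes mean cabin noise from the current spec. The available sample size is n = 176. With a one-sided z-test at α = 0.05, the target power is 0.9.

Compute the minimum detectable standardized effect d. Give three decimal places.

d ≈ 0.221

Need Φ(δ − 1.645) = 0.9, so δ = 1.645 + 1.282 = 2.926.
δ = d·√n ⇒ d = δ/√n = 2.926/√176 = 0.2206.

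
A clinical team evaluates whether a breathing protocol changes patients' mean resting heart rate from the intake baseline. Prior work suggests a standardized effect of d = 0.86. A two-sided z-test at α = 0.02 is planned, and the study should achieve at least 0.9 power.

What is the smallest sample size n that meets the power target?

Set Φ(δ − 2.326) = 0.9; then δ − 2.326 = Φ⁻¹(0.9) = 1.282, giving δ = 3.608.
(Ignoring the negligible lower-tail rejection probability gives the usual closed-form inversion.)
δ = d·√n ⇒ n = (δ/d)² = (3.608 / 0.86)² = 17.60.
Round up to the next whole unit.

n = 18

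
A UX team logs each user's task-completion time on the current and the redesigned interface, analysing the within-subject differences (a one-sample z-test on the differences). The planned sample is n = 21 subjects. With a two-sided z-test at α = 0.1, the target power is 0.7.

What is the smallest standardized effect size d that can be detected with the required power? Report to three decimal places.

Need Φ(δ − 1.645) = 0.7, so δ = 1.645 + 0.524 = 2.169.
(Lower-tail contribution to power is negligible for δ > 0.)
δ = d·√n ⇒ d = δ/√n = 2.169/√21 = 0.4734.

d ≈ 0.473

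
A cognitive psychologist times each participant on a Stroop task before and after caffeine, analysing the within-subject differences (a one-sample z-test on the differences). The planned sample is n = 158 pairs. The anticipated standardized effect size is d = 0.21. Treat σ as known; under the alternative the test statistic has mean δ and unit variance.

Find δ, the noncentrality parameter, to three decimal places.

δ = d·√n = 0.21 × √158 = 2.6397

δ ≈ 2.640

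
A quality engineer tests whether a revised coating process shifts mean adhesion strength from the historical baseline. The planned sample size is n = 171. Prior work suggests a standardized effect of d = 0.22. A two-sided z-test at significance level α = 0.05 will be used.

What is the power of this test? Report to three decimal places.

Power ≈ 0.820

Noncentrality parameter: δ = d·√n = 0.22 × √171 = 2.8769
Two-sided α = 0.05 → critical value z_{0.025} = 1.960.
Power = Φ(δ − 1.960) + Φ(−δ − 1.960) = Φ(0.917) + Φ(-4.837) = 0.8204 + 0.0000 = 0.8204.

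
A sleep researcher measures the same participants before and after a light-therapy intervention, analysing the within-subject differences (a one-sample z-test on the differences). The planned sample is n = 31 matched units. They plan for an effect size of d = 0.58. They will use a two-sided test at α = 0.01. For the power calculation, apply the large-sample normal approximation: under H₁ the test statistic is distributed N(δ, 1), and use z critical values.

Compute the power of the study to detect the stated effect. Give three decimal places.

Power ≈ 0.743

Noncentrality parameter: δ = d·√n = 0.58 × √31 = 3.2293
Critical value for a two-sided test at α = 0.01: z_{α/2} = 2.576.
Power = Φ(δ − 2.576) + Φ(−δ − 2.576) = Φ(0.653) + Φ(-5.805) = 0.7433 + 0.0000 = 0.7433.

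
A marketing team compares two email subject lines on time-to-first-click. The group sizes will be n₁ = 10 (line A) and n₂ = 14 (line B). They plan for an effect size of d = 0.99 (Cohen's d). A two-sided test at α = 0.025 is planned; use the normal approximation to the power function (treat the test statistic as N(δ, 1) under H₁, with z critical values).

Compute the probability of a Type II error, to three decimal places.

β ≈ 0.441

Noncentrality parameter: λ = d / √(1/n₁ + 1/n₂) = 0.99 / √(1/10 + 1/14) = 2.3911
Critical value for a two-sided test at α = 0.025: z_{α/2} = 2.241.
Power = Φ(λ − 2.241) + Φ(−λ − 2.241) = Φ(0.150) + Φ(-4.632) = 0.5595 + 0.0000 = 0.5595.
Type II error: β = 1 − power = 1 − 0.5595 = 0.4405.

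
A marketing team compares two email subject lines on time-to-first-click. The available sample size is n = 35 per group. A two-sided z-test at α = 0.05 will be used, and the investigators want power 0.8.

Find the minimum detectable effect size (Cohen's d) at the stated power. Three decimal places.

d ≈ 0.670

Need Φ(δ − 1.960) = 0.8, so δ = 1.960 + 0.842 = 2.802.
(Lower-tail contribution to power is negligible for δ > 0.)
δ = d·√(n/2) ⇒ d = δ/√(n/2) = 2.802/√(35/2) = 0.6697.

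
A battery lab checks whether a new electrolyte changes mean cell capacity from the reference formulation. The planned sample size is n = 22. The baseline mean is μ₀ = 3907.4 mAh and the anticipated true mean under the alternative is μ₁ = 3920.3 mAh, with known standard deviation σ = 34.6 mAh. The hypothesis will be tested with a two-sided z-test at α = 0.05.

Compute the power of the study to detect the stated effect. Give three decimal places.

Standardized effect: d = |μ₁ − μ₀| / σ = |3920.3 − 3907.4| / 34.6 = 0.3728
Noncentrality parameter: δ = d·√n = 0.3728 × √22 = 1.7487
Critical value for a two-sided test at α = 0.05: z_{α/2} = 1.960.
Power = Φ(δ − 1.960) + Φ(−δ − 1.960) = Φ(-0.211) + Φ(-3.709) = 0.4164 + 0.0001 = 0.4165.

Power ≈ 0.416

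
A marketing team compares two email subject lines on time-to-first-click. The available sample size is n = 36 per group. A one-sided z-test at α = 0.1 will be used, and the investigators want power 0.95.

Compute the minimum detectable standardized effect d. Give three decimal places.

Required noncentrality: δ = z_{0.1} + z_{0.05} = 1.282 + 1.645 = 2.926.
δ = d·√(n/2) ⇒ d = δ/√(n/2) = 2.926/√(36/2) = 0.6898.

d ≈ 0.690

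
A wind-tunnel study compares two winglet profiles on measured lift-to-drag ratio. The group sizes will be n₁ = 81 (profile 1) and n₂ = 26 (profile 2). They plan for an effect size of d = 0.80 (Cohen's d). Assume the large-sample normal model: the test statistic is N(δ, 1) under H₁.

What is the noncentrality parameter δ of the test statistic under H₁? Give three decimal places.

δ = d / √(1/n₁ + 1/n₂) = 0.80 / √(1/81 + 1/26) = 3.5492

δ ≈ 3.549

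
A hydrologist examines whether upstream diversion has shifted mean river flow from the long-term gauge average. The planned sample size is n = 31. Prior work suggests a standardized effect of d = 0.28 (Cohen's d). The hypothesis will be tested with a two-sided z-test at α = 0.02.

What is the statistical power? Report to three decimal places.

Power ≈ 0.221

Noncentrality parameter: δ = d·√n = 0.28 × √31 = 1.5590
Critical value for a two-sided test at α = 0.02: z_{α/2} = 2.326.
Power = Φ(δ − 2.326) + Φ(−δ − 2.326) = Φ(-0.767) + Φ(-3.885) = 0.2214 + 0.0001 = 0.2215.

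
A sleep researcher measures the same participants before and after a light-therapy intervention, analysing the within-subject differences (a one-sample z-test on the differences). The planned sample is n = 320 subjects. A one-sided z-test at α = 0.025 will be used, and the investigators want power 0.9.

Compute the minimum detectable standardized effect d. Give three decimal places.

Need Φ(δ − 1.960) = 0.9, so δ = 1.960 + 1.282 = 3.242.
δ = d·√n ⇒ d = δ/√n = 3.242/√320 = 0.1812.

d ≈ 0.181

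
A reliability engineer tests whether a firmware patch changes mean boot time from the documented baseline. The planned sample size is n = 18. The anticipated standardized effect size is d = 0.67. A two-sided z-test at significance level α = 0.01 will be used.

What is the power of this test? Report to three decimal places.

Power ≈ 0.605

Noncentrality parameter: δ = d·√n = 0.67 × √18 = 2.8426
Critical value for a two-sided test at α = 0.01: z_{α/2} = 2.576.
Power = Φ(δ − 2.576) + Φ(−δ − 2.576) = Φ(0.267) + Φ(-5.418) = 0.6052 + 0.0000 = 0.6052.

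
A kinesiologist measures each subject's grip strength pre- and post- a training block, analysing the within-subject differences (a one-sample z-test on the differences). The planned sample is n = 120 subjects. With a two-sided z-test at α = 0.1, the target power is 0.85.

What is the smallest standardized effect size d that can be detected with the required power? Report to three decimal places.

Required noncentrality: δ = z_{0.05} + z_{0.15} = 1.645 + 1.036 = 2.681.
(The second rejection-region term Φ(−δ − z_{α/2}) is negligible and dropped.)
δ = d·√n ⇒ d = δ/√n = 2.681/√120 = 0.2448.

d ≈ 0.245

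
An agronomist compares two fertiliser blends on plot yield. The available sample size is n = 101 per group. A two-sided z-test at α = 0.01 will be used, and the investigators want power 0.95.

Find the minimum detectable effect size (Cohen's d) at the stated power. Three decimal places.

Need Φ(δ − 2.576) = 0.95, so δ = 2.576 + 1.645 = 4.221.
(The second rejection-region term Φ(−δ − z_{α/2}) is negligible and dropped.)
δ = d·√(n/2) ⇒ d = δ/√(n/2) = 4.221/√(101/2) = 0.5939.

d ≈ 0.594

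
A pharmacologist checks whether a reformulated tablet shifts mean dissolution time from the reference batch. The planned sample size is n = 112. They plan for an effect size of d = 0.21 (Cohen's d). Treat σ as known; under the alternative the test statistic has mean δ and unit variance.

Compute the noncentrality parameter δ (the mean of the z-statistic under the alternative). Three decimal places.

δ = d·√n = 0.21 × √112 = 2.2224

δ ≈ 2.222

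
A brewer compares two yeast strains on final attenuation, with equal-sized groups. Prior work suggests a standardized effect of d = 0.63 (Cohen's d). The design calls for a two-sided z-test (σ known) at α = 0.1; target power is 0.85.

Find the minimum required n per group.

Set Φ(δ − 1.645) = 0.85; then δ − 1.645 = Φ⁻¹(0.85) = 1.036, giving δ = 2.681.
(Ignoring the negligible lower-tail rejection probability gives the usual closed-form inversion.)
δ = d·√(n/2) ⇒ n = 2(δ/d)² = 2 × (2.681 / 0.63)² = 36.23.
Rounding up, n = 37 per group.

n = 37 per group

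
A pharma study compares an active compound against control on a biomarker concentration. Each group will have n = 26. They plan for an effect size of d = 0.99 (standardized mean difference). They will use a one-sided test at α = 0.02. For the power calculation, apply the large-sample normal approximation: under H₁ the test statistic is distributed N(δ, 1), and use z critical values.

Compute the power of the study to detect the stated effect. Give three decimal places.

Power ≈ 0.935

Noncentrality parameter: δ = d·√(n/2) = 0.99 × √(26/2) = 3.5695
One-sided α = 0.02 → critical value z_{0.02} = 2.054.
Power = P(Z > 2.054 − δ) = Φ(1.516) = 0.9352.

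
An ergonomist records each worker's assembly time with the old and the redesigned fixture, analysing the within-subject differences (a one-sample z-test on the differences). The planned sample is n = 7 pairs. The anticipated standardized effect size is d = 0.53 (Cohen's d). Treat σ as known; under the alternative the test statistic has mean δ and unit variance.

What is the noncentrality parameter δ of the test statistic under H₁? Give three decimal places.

The noncentrality parameter scales effect size by the design's sample-size factor: δ = d·√n = 0.53 × √7 = 1.4022

δ ≈ 1.402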